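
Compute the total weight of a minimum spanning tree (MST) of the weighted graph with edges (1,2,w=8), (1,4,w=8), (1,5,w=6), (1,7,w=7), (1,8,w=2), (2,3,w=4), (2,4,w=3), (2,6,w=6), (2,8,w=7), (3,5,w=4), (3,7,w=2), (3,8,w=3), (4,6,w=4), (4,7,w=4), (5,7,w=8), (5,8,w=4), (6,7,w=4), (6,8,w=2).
20 (MST edges: (1,8,w=2), (2,3,w=4), (2,4,w=3), (3,5,w=4), (3,7,w=2), (3,8,w=3), (6,8,w=2); sum of weights 2 + 4 + 3 + 4 + 2 + 3 + 2 = 20)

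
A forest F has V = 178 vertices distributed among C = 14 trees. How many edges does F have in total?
164 (Each of the 14 component trees on V_i vertices has V_i - 1 edges; summing gives V - C = 178 - 14 = 164)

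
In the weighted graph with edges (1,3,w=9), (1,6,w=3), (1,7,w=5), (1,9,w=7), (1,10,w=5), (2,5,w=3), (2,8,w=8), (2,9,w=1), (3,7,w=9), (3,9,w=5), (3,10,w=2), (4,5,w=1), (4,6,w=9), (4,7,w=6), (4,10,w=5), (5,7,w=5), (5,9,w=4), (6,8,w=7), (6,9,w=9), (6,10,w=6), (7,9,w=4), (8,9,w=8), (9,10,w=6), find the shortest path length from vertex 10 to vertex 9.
6 (path: 10 -> 9; weights 6 = 6)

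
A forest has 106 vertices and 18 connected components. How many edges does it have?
88 (Each of the 18 component trees on V_i vertices has V_i - 1 edges; summing gives V - C = 106 - 18 = 88)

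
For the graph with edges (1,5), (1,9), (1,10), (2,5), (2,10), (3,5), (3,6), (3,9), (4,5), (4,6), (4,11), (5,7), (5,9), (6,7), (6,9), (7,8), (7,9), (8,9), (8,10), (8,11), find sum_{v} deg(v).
40 (handshake: sum of degrees = 2|E| = 2 x 20 = 40)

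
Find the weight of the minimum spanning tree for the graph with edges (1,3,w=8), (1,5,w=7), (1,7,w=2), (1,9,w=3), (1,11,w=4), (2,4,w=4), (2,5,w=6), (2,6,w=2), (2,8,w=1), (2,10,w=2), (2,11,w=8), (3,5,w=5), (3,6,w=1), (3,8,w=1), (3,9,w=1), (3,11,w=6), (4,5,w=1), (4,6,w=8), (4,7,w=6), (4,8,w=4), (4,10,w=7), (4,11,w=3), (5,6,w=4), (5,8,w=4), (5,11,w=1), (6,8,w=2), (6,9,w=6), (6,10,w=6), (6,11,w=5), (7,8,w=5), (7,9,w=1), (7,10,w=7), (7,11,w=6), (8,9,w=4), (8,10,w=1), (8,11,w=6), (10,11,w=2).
12 (MST edges: (1,7,w=2), (2,8,w=1), (3,6,w=1), (3,8,w=1), (3,9,w=1), (4,5,w=1), (5,11,w=1), (7,9,w=1), (8,10,w=1), (10,11,w=2); sum of weights 2 + 1 + 1 + 1 + 1 + 1 + 1 + 1 + 1 + 2 = 12)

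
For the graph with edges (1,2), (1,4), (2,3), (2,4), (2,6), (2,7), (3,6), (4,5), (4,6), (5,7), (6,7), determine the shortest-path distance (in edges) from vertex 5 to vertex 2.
2 (path: 5 -> 7 -> 2, 2 edges)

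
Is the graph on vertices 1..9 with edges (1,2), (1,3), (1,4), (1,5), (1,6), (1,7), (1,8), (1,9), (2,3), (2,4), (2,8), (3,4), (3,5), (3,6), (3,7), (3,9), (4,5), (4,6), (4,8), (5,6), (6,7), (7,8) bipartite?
No (odd cycle of length 3: 4 -> 1 -> 3 -> 4)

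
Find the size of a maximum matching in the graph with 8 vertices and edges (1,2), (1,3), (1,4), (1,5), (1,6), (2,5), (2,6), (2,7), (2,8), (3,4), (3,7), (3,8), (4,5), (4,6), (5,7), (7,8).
4 (matching: (1,5), (2,6), (3,4), (7,8); upper bound floor(n/2) = floor(8/2) = 4)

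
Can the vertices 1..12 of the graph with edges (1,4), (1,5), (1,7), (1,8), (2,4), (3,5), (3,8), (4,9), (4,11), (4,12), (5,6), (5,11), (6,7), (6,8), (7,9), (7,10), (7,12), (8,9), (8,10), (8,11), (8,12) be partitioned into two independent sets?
Yes. Partition: {1, 2, 3, 6, 9, 10, 11, 12}, {4, 5, 7, 8}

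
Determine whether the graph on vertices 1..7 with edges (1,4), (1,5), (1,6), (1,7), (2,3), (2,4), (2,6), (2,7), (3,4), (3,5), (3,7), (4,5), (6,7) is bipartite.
No (odd cycle of length 3: 7 -> 1 -> 6 -> 7)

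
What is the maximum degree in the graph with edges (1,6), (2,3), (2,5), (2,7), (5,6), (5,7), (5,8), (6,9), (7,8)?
4 (attained at vertex 5)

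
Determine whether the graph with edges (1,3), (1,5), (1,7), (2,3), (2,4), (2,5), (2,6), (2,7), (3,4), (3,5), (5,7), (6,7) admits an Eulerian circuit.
No (2 vertices have odd degree: {1, 2}; Eulerian circuit requires 0)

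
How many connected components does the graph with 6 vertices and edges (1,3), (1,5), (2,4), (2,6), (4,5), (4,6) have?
1 (components: {1, 2, 3, 4, 5, 6})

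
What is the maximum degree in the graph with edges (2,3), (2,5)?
2 (attained at vertex 2)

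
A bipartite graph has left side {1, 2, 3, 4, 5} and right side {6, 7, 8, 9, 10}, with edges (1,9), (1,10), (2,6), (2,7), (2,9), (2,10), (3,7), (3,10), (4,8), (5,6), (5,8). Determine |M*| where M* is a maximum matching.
5 (matching: (1,10), (2,9), (3,7), (4,8), (5,6); upper bound min(|L|,|R|) = min(5,5) = 5)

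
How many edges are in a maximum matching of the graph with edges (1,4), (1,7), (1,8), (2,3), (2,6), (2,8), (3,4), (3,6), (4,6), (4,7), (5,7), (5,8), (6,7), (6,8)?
4 (matching: (1,4), (2,3), (5,8), (6,7); upper bound floor(n/2) = floor(8/2) = 4)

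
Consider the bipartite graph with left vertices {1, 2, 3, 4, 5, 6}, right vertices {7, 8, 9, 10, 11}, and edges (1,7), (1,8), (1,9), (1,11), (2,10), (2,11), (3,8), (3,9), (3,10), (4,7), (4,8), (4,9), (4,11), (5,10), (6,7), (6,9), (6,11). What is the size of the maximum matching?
5 (matching: (1,11), (2,10), (3,9), (4,8), (6,7); upper bound min(|L|,|R|) = min(6,5) = 5)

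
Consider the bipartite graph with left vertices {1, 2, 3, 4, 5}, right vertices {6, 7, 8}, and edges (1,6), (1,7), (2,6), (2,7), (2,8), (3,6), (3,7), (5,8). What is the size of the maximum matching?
3 (matching: (1,7), (2,8), (3,6); upper bound min(|L|,|R|) = min(5,3) = 3)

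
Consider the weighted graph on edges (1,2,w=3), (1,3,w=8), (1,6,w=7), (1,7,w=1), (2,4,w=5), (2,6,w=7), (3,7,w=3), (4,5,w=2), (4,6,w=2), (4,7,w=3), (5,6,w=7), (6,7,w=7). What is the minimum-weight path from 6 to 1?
6 (path: 6 -> 4 -> 7 -> 1; weights 2 + 3 + 1 = 6)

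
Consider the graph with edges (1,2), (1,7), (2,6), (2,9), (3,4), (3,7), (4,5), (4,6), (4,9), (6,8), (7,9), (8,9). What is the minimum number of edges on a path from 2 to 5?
3 (path: 2 -> 9 -> 4 -> 5, 3 edges)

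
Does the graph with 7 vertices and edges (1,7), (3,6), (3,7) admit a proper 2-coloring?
Yes. Partition: {1, 2, 3, 4, 5}, {6, 7}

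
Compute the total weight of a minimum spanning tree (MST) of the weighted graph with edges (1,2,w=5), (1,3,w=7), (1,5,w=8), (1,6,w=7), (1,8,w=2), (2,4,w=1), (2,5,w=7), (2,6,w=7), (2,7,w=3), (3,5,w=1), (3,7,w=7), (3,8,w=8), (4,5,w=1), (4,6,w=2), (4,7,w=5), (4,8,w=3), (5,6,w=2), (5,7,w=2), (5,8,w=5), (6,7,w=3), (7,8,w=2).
11 (MST edges: (1,8,w=2), (2,4,w=1), (3,5,w=1), (4,5,w=1), (4,6,w=2), (5,7,w=2), (7,8,w=2); sum of weights 2 + 1 + 1 + 1 + 2 + 2 + 2 = 11)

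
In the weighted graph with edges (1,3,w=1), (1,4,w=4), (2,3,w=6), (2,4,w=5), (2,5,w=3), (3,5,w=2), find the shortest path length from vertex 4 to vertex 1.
4 (path: 4 -> 1; weights 4 = 4)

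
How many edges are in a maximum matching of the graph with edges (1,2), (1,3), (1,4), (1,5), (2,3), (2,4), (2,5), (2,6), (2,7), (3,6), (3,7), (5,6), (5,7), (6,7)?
3 (matching: (1,4), (3,6), (5,7); upper bound floor(n/2) = floor(7/2) = 3)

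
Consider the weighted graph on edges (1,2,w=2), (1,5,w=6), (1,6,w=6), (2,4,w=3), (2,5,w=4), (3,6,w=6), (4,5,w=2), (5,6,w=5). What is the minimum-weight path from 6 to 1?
6 (path: 6 -> 1; weights 6 = 6)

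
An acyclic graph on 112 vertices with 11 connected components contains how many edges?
101 (Each of the 11 component trees on V_i vertices has V_i - 1 edges; summing gives V - C = 112 - 11 = 101)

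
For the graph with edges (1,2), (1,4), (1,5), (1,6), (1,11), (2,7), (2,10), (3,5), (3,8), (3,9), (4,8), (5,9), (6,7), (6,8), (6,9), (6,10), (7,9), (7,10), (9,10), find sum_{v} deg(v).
38 (handshake: sum of degrees = 2|E| = 2 x 19 = 38)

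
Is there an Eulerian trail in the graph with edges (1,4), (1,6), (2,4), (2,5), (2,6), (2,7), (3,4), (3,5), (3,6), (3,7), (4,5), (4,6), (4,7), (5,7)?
Yes — and in fact it has an Eulerian circuit (the graph is connected and all 7 vertices have even degree)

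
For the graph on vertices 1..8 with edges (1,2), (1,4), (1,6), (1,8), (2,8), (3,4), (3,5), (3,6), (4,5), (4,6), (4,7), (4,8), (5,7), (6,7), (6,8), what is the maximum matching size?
4 (matching: (1,2), (3,5), (4,7), (6,8); upper bound floor(n/2) = floor(8/2) = 4)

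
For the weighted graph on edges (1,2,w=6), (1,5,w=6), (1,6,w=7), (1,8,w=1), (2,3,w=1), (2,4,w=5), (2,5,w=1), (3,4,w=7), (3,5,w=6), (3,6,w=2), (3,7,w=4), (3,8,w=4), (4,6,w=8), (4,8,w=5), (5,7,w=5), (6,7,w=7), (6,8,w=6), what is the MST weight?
18 (MST edges: (1,8,w=1), (2,3,w=1), (2,4,w=5), (2,5,w=1), (3,6,w=2), (3,7,w=4), (3,8,w=4); sum of weights 1 + 1 + 5 + 1 + 2 + 4 + 4 = 18)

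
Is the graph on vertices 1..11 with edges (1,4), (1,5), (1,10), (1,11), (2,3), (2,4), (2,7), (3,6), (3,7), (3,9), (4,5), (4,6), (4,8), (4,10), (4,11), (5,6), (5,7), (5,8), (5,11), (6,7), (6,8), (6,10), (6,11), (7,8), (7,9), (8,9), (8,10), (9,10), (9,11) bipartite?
No (odd cycle of length 3: 4 -> 1 -> 5 -> 4)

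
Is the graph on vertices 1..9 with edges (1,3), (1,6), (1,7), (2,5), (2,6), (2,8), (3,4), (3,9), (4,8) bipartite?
Yes. Partition: {1, 2, 4, 9}, {3, 5, 6, 7, 8}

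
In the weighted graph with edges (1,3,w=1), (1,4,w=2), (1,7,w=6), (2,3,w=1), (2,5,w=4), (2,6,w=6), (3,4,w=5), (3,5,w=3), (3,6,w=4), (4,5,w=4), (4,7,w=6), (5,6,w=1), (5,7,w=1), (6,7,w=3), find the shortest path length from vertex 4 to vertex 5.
4 (path: 4 -> 5; weights 4 = 4)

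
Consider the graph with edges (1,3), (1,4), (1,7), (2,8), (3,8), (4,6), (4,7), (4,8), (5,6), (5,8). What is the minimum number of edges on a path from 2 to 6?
3 (path: 2 -> 8 -> 4 -> 6, 3 edges)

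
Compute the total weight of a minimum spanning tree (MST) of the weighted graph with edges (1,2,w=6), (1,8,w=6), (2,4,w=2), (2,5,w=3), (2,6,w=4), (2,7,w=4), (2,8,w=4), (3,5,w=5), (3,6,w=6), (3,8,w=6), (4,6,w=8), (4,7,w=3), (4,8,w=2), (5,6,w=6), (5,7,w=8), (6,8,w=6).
25 (MST edges: (1,2,w=6), (2,4,w=2), (2,5,w=3), (2,6,w=4), (3,5,w=5), (4,7,w=3), (4,8,w=2); sum of weights 6 + 2 + 3 + 4 + 5 + 3 + 2 = 25)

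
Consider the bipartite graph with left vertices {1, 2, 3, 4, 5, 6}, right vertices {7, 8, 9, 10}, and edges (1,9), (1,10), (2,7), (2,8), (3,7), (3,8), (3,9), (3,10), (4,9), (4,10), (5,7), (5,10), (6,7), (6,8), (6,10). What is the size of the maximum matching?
4 (matching: (1,10), (2,8), (3,9), (5,7); upper bound min(|L|,|R|) = min(6,4) = 4)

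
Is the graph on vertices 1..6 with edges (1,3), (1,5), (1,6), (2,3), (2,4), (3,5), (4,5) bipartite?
No (odd cycle of length 3: 5 -> 1 -> 3 -> 5)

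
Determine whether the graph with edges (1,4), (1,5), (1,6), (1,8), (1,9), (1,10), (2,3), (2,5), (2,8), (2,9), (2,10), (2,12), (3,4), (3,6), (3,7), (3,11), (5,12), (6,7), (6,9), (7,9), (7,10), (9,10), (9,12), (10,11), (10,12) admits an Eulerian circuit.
No (2 vertices have odd degree: {3, 5}; Eulerian circuit requires 0)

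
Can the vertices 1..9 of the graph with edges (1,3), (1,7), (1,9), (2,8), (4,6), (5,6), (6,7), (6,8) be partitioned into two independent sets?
Yes. Partition: {1, 2, 6}, {3, 4, 5, 7, 8, 9}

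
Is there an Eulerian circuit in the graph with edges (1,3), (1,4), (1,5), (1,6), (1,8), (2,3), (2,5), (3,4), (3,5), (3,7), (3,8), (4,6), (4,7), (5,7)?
No (2 vertices have odd degree: {1, 7}; Eulerian circuit requires 0)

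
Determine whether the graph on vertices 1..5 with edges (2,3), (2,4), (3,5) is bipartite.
Yes. Partition: {1, 2, 5}, {3, 4}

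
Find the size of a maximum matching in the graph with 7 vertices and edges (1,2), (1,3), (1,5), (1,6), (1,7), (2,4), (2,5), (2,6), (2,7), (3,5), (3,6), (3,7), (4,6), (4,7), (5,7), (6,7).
3 (matching: (1,6), (2,5), (3,7); upper bound floor(n/2) = floor(7/2) = 3)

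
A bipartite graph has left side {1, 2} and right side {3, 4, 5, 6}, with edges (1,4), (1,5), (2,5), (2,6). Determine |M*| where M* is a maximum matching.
2 (matching: (1,5), (2,6); upper bound min(|L|,|R|) = min(2,4) = 2)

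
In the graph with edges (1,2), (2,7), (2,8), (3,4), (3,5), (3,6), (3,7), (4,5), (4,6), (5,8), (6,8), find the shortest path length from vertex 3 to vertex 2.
2 (path: 3 -> 7 -> 2, 2 edges)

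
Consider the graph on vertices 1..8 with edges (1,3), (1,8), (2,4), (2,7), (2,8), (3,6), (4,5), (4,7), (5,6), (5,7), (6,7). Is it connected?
Yes (BFS from 1 visits [1, 3, 8, 6, 2, 5, 7, 4] — all 8 vertices reached)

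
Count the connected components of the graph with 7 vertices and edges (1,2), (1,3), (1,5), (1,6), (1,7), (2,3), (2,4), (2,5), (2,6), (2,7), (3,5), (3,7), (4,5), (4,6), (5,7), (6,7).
1 (components: {1, 2, 3, 4, 5, 6, 7})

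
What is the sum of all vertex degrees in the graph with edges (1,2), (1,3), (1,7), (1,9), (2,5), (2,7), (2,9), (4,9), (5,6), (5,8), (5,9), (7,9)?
24 (handshake: sum of degrees = 2|E| = 2 x 12 = 24)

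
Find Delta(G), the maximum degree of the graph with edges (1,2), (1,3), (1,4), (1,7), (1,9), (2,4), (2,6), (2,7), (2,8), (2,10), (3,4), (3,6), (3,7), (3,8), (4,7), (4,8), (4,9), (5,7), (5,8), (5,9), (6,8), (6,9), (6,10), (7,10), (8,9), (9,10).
6 (attained at vertices 2, 4, 7, 8, 9)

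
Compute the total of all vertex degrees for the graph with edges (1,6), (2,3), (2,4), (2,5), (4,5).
10 (handshake: sum of degrees = 2|E| = 2 x 5 = 10)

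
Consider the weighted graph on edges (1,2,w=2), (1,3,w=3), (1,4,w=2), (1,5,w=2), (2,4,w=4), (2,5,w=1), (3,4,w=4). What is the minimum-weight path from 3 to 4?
4 (path: 3 -> 4; weights 4 = 4)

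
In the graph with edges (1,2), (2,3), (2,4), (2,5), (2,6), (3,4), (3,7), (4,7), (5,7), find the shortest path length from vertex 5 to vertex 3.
2 (path: 5 -> 2 -> 3, 2 edges)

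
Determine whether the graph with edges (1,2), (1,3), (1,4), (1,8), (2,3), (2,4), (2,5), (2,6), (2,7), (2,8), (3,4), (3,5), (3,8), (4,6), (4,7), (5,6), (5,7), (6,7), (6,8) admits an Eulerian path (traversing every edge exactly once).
No (4 vertices have odd degree: {2, 3, 4, 6}; Eulerian path requires 0 or 2)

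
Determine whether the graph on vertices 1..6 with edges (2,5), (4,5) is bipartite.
Yes. Partition: {1, 2, 3, 4, 6}, {5}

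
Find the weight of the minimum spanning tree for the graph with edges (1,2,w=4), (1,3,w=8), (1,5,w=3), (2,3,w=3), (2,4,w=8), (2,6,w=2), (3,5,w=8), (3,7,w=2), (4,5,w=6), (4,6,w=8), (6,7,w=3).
20 (MST edges: (1,2,w=4), (1,5,w=3), (2,3,w=3), (2,6,w=2), (3,7,w=2), (4,5,w=6); sum of weights 4 + 3 + 3 + 2 + 2 + 6 = 20)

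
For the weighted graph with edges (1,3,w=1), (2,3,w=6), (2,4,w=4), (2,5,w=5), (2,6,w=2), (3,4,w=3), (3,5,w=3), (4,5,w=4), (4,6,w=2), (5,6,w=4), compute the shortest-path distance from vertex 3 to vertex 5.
3 (path: 3 -> 5; weights 3 = 3)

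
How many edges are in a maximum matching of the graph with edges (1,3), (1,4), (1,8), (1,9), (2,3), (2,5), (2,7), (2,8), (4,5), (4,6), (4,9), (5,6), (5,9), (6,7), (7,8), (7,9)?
4 (matching: (1,3), (4,6), (5,9), (7,8); upper bound floor(n/2) = floor(9/2) = 4)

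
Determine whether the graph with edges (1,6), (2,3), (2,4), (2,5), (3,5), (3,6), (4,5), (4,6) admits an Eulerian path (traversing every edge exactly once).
No (6 vertices have odd degree: {1, 2, 3, 4, 5, 6}; Eulerian path requires 0 or 2)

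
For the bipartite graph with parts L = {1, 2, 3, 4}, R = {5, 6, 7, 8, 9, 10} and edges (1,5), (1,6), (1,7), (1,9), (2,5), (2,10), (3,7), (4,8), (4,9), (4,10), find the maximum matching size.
4 (matching: (1,9), (2,10), (3,7), (4,8); upper bound min(|L|,|R|) = min(4,6) = 4)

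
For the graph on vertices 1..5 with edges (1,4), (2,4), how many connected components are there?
3 (components: {1, 2, 4}, {3}, {5})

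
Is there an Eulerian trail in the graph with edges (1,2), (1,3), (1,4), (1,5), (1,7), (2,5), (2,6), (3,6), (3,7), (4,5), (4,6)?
No (6 vertices have odd degree: {1, 2, 3, 4, 5, 6}; Eulerian path requires 0 or 2)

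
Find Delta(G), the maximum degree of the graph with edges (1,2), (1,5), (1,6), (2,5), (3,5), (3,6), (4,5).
4 (attained at vertex 5)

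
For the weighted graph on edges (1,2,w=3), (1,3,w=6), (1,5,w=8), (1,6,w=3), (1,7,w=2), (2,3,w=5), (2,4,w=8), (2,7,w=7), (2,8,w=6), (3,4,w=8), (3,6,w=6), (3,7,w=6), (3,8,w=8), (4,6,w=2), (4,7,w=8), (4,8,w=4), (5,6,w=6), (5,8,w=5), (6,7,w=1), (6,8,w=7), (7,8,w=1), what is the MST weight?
19 (MST edges: (1,2,w=3), (1,7,w=2), (2,3,w=5), (4,6,w=2), (5,8,w=5), (6,7,w=1), (7,8,w=1); sum of weights 3 + 2 + 5 + 2 + 5 + 1 + 1 = 19)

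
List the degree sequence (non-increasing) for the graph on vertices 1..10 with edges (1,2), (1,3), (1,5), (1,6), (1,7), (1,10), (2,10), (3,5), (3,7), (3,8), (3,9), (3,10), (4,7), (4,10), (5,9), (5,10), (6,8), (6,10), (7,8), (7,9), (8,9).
[6, 6, 6, 5, 4, 4, 4, 3, 2, 2] (degrees: deg(1)=6, deg(2)=2, deg(3)=6, deg(4)=2, deg(5)=4, deg(6)=3, deg(7)=5, deg(8)=4, deg(9)=4, deg(10)=6)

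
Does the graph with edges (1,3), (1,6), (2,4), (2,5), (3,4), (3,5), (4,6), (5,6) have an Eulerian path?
No (4 vertices have odd degree: {3, 4, 5, 6}; Eulerian path requires 0 or 2)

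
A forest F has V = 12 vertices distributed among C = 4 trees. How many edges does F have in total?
8 (Each of the 4 component trees on V_i vertices has V_i - 1 edges; summing gives V - C = 12 - 4 = 8)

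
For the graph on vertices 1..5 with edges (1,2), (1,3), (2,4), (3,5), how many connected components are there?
1 (components: {1, 2, 3, 4, 5})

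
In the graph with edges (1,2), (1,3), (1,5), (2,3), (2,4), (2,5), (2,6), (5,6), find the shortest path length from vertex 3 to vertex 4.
2 (path: 3 -> 2 -> 4, 2 edges)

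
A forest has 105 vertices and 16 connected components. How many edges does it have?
89 (Each of the 16 component trees on V_i vertices has V_i - 1 edges; summing gives V - C = 105 - 16 = 89)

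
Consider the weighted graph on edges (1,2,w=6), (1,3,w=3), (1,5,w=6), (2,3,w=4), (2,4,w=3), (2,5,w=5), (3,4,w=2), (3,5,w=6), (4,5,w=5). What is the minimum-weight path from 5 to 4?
5 (path: 5 -> 4; weights 5 = 5)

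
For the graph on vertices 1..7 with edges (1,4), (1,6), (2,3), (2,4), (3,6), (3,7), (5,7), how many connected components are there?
1 (components: {1, 2, 3, 4, 5, 6, 7})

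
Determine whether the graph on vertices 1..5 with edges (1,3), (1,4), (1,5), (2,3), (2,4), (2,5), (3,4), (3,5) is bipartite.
No (odd cycle of length 3: 3 -> 1 -> 4 -> 3)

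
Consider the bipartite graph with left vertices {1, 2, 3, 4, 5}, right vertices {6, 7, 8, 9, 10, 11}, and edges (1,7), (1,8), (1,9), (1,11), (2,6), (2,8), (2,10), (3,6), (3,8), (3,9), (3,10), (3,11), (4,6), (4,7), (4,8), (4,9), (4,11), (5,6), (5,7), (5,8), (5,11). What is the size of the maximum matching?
5 (matching: (1,11), (2,10), (3,9), (4,8), (5,7); upper bound min(|L|,|R|) = min(5,6) = 5)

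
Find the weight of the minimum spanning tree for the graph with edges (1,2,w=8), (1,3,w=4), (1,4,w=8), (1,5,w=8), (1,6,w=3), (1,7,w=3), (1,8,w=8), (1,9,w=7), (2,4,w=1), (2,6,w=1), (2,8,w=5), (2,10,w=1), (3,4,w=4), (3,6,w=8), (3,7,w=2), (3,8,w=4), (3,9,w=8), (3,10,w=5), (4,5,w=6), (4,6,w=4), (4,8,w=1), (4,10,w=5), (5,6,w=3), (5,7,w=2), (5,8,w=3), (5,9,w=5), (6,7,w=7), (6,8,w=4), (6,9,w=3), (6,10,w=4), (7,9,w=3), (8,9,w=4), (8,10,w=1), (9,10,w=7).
17 (MST edges: (1,6,w=3), (1,7,w=3), (2,4,w=1), (2,6,w=1), (2,10,w=1), (3,7,w=2), (4,8,w=1), (5,7,w=2), (6,9,w=3); sum of weights 3 + 3 + 1 + 1 + 1 + 2 + 1 + 2 + 3 = 17)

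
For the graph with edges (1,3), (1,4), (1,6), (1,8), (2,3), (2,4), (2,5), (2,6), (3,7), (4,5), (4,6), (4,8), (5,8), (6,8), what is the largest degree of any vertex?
5 (attained at vertex 4)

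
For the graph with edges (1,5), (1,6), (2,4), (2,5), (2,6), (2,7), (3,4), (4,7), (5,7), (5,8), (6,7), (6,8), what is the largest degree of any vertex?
4 (attained at vertices 2, 5, 6, 7)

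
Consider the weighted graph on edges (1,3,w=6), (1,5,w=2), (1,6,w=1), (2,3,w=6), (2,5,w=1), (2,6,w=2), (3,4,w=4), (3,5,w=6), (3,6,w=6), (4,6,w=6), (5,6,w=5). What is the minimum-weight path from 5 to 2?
1 (path: 5 -> 2; weights 1 = 1)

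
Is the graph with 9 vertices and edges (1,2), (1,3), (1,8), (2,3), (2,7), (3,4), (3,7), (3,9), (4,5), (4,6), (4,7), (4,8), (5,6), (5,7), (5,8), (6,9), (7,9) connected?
Yes (BFS from 1 visits [1, 2, 3, 8, 7, 4, 9, 5, 6] — all 9 vertices reached)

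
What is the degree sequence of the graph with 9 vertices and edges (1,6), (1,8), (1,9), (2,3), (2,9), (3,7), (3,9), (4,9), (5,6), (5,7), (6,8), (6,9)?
[5, 4, 3, 3, 2, 2, 2, 2, 1] (degrees: deg(1)=3, deg(2)=2, deg(3)=3, deg(4)=1, deg(5)=2, deg(6)=4, deg(7)=2, deg(8)=2, deg(9)=5)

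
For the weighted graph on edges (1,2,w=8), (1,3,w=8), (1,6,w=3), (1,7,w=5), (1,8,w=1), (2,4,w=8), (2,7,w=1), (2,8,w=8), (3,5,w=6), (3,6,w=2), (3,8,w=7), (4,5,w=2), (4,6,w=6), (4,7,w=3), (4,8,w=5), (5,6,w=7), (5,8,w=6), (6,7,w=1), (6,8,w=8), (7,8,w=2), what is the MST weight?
12 (MST edges: (1,8,w=1), (2,7,w=1), (3,6,w=2), (4,5,w=2), (4,7,w=3), (6,7,w=1), (7,8,w=2); sum of weights 1 + 1 + 2 + 2 + 3 + 1 + 2 = 12)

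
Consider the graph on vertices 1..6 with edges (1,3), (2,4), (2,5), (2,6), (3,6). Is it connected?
Yes (BFS from 1 visits [1, 3, 6, 2, 4, 5] — all 6 vertices reached)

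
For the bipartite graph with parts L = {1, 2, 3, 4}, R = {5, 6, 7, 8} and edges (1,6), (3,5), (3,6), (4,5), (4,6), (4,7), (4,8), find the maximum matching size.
3 (matching: (1,6), (3,5), (4,8); upper bound min(|L|,|R|) = min(4,4) = 4)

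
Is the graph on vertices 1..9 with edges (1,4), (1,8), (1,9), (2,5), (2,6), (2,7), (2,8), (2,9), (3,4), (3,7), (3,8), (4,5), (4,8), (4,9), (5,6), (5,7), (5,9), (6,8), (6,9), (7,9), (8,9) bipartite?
No (odd cycle of length 3: 8 -> 1 -> 9 -> 8)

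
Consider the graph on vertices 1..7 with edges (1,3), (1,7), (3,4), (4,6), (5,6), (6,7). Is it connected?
No, it has 2 components: {1, 3, 4, 5, 6, 7}, {2}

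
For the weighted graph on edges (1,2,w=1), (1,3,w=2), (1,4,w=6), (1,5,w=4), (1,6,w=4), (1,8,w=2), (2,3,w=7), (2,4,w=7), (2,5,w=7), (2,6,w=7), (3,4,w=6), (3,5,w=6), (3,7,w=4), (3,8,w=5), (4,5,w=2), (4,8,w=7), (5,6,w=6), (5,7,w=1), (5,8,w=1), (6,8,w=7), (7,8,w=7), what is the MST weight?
13 (MST edges: (1,2,w=1), (1,3,w=2), (1,6,w=4), (1,8,w=2), (4,5,w=2), (5,7,w=1), (5,8,w=1); sum of weights 1 + 2 + 4 + 2 + 2 + 1 + 1 = 13)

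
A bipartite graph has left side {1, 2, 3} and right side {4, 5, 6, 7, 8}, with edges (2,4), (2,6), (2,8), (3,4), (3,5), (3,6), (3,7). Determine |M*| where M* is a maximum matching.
2 (matching: (2,8), (3,7); upper bound min(|L|,|R|) = min(3,5) = 3)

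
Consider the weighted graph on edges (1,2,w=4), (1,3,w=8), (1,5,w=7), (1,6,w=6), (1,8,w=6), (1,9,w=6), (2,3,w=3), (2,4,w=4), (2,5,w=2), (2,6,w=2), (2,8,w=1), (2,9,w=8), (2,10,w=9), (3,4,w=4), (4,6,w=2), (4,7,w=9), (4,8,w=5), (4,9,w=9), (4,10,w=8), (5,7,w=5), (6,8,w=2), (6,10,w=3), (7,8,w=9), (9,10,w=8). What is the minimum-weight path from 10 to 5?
7 (path: 10 -> 6 -> 2 -> 5; weights 3 + 2 + 2 = 7)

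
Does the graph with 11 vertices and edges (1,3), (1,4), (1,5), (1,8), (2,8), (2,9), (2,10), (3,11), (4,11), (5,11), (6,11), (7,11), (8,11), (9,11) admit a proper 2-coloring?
Yes. Partition: {1, 2, 11}, {3, 4, 5, 6, 7, 8, 9, 10}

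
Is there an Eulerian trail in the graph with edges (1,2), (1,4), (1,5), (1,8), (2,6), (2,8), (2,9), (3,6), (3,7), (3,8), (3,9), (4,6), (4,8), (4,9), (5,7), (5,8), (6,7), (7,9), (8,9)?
Yes (the graph is connected and exactly 2 vertices have odd degree: {5, 9}; any Eulerian path must start and end at those)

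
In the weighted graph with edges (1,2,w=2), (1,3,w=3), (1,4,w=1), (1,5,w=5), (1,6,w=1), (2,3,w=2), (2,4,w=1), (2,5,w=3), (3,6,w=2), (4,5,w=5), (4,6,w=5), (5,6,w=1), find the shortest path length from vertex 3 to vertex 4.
3 (path: 3 -> 2 -> 4; weights 2 + 1 = 3)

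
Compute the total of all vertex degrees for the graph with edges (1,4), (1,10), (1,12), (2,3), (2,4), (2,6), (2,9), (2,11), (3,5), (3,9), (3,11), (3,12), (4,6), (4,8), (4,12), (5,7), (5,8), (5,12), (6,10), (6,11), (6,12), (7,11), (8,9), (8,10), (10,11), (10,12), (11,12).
54 (handshake: sum of degrees = 2|E| = 2 x 27 = 54)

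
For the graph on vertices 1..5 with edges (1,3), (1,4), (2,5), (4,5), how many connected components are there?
1 (components: {1, 2, 3, 4, 5})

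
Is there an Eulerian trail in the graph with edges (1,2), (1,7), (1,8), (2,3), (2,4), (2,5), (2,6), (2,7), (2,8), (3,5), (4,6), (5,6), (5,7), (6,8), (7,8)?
Yes (the graph is connected and exactly 2 vertices have odd degree: {1, 2}; any Eulerian path must start and end at those)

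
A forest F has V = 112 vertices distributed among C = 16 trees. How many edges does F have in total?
96 (Each of the 16 component trees on V_i vertices has V_i - 1 edges; summing gives V - C = 112 - 16 = 96)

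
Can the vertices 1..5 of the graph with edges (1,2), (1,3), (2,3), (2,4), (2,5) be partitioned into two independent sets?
No (odd cycle of length 3: 2 -> 1 -> 3 -> 2)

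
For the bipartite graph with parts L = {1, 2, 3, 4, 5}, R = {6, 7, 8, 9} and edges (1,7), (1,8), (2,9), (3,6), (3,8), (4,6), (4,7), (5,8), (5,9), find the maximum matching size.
4 (matching: (1,8), (2,9), (3,6), (4,7); upper bound min(|L|,|R|) = min(5,4) = 4)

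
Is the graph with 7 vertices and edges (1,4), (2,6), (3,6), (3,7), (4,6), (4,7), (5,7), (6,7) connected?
Yes (BFS from 1 visits [1, 4, 6, 7, 2, 3, 5] — all 7 vertices reached)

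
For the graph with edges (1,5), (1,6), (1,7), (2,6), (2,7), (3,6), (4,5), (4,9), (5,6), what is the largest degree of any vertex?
4 (attained at vertex 6)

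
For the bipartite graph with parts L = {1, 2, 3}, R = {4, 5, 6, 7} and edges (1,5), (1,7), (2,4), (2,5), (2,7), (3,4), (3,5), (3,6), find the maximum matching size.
3 (matching: (1,7), (2,5), (3,6); upper bound min(|L|,|R|) = min(3,4) = 3)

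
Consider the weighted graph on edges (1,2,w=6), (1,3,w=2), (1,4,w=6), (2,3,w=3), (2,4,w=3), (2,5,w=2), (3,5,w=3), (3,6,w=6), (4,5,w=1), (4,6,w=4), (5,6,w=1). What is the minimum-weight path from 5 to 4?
1 (path: 5 -> 4; weights 1 = 1)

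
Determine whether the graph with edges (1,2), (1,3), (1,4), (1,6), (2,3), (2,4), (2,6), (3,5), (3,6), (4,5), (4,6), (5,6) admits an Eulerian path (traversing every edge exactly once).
Yes (the graph is connected and exactly 2 vertices have odd degree: {5, 6}; any Eulerian path must start and end at those)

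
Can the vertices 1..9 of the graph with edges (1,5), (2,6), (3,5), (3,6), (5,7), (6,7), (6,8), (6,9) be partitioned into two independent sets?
Yes. Partition: {1, 2, 3, 4, 7, 8, 9}, {5, 6}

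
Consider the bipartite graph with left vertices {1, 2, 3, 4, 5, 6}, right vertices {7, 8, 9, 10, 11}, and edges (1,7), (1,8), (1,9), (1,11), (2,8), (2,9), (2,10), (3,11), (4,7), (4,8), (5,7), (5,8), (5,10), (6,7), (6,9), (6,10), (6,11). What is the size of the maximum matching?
5 (matching: (1,11), (2,10), (4,8), (5,7), (6,9); upper bound min(|L|,|R|) = min(6,5) = 5)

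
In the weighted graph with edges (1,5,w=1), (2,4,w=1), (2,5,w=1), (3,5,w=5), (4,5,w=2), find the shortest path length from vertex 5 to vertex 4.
2 (path: 5 -> 4; weights 2 = 2)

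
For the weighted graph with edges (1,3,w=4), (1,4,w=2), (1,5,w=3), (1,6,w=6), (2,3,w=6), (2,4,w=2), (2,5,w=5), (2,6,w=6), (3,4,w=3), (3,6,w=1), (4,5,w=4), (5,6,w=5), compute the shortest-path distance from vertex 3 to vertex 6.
1 (path: 3 -> 6; weights 1 = 1)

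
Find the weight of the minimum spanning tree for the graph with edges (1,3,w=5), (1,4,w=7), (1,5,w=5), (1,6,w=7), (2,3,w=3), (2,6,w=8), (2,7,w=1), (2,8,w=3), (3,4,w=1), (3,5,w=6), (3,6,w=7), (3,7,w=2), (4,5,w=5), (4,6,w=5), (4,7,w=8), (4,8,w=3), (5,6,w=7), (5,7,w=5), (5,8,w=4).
21 (MST edges: (1,3,w=5), (2,7,w=1), (2,8,w=3), (3,4,w=1), (3,7,w=2), (4,6,w=5), (5,8,w=4); sum of weights 5 + 1 + 3 + 1 + 2 + 5 + 4 = 21)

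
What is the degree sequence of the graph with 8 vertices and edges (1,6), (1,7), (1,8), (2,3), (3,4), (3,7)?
[3, 3, 2, 1, 1, 1, 1, 0] (degrees: deg(1)=3, deg(2)=1, deg(3)=3, deg(4)=1, deg(5)=0, deg(6)=1, deg(7)=2, deg(8)=1)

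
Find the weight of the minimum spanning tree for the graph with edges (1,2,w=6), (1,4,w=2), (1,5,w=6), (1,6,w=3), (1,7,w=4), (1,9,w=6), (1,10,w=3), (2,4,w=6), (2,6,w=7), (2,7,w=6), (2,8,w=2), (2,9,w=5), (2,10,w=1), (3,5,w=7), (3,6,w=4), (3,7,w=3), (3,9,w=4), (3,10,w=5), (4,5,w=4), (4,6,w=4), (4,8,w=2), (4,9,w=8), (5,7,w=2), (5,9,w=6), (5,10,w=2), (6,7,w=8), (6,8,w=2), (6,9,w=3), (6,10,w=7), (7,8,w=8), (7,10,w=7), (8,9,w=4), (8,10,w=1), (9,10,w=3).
18 (MST edges: (1,4,w=2), (2,10,w=1), (3,7,w=3), (4,8,w=2), (5,7,w=2), (5,10,w=2), (6,8,w=2), (6,9,w=3), (8,10,w=1); sum of weights 2 + 1 + 3 + 2 + 2 + 2 + 2 + 3 + 1 = 18)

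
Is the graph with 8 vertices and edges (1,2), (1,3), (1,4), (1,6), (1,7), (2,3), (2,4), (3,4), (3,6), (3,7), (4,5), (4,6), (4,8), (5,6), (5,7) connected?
Yes (BFS from 1 visits [1, 2, 3, 4, 6, 7, 5, 8] — all 8 vertices reached)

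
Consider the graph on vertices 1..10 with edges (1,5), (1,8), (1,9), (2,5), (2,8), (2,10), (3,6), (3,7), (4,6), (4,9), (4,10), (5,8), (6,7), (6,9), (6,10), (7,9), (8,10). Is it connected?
Yes (BFS from 1 visits [1, 5, 8, 9, 2, 10, 4, 6, 7, 3] — all 10 vertices reached)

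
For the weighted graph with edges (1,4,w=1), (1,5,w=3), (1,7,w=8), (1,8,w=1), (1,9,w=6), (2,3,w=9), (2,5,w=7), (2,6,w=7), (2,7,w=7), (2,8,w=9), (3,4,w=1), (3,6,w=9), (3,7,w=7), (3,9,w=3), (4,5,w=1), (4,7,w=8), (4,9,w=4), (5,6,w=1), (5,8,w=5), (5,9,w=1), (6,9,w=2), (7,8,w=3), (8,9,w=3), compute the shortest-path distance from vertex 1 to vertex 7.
4 (path: 1 -> 8 -> 7; weights 1 + 3 = 4)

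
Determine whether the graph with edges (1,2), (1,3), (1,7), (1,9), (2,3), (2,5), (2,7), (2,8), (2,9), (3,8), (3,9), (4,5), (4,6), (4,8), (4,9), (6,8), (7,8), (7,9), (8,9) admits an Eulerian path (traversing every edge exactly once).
Yes — and in fact it has an Eulerian circuit (the graph is connected and all 9 vertices have even degree)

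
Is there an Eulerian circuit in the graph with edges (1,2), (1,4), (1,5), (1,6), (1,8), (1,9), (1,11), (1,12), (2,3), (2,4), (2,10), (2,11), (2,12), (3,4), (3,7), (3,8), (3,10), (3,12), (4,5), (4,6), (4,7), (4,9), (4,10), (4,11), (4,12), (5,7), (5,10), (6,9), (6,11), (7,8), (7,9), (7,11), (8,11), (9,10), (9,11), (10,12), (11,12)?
Yes (the graph is connected and all 12 vertices have even degree)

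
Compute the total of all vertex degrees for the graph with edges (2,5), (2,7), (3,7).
6 (handshake: sum of degrees = 2|E| = 2 x 3 = 6)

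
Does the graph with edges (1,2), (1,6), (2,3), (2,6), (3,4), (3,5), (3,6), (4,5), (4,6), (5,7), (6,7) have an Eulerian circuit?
No (4 vertices have odd degree: {2, 4, 5, 6}; Eulerian circuit requires 0)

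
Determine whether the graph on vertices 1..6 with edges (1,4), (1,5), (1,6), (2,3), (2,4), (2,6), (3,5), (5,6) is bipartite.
No (odd cycle of length 3: 5 -> 1 -> 6 -> 5)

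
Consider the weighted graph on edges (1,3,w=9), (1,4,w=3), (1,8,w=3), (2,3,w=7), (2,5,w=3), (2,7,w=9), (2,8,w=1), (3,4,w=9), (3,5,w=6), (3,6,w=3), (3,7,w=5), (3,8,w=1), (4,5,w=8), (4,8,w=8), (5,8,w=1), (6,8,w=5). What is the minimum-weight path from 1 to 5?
4 (path: 1 -> 8 -> 5; weights 3 + 1 = 4)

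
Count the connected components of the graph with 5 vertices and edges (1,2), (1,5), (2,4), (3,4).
1 (components: {1, 2, 3, 4, 5})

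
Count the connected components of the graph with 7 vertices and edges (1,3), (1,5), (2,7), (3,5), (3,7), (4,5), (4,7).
2 (components: {1, 2, 3, 4, 5, 7}, {6})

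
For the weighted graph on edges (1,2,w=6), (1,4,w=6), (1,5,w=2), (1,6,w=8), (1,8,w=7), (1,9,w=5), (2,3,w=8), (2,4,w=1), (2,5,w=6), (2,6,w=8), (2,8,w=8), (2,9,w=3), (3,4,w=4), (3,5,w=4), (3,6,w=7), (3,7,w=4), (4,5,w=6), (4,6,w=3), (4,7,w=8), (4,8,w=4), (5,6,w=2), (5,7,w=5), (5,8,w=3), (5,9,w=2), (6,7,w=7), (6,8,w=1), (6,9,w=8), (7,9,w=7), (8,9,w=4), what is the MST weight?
19 (MST edges: (1,5,w=2), (2,4,w=1), (2,9,w=3), (3,4,w=4), (3,7,w=4), (5,6,w=2), (5,9,w=2), (6,8,w=1); sum of weights 2 + 1 + 3 + 4 + 4 + 2 + 2 + 1 = 19)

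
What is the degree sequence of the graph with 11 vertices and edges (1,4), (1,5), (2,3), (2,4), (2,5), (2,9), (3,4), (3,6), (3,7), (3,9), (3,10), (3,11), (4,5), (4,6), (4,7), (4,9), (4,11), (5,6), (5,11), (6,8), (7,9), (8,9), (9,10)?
[8, 7, 6, 5, 4, 4, 3, 3, 2, 2, 2] (degrees: deg(1)=2, deg(2)=4, deg(3)=7, deg(4)=8, deg(5)=5, deg(6)=4, deg(7)=3, deg(8)=2, deg(9)=6, deg(10)=2, deg(11)=3)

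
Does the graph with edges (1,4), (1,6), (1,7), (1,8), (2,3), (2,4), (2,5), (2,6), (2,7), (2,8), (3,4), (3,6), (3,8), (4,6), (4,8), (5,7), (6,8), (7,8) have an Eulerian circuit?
No (2 vertices have odd degree: {4, 6}; Eulerian circuit requires 0)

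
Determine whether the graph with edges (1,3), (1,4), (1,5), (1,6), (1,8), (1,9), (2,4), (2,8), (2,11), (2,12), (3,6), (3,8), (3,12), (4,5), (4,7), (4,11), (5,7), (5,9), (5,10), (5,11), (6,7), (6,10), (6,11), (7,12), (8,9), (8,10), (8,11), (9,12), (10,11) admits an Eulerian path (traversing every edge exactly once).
Yes (the graph is connected and exactly 2 vertices have odd degree: {4, 6}; any Eulerian path must start and end at those)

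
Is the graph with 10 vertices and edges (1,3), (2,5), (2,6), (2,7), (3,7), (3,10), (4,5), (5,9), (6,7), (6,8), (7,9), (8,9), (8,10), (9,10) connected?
Yes (BFS from 1 visits [1, 3, 7, 10, 2, 6, 9, 8, 5, 4] — all 10 vertices reached)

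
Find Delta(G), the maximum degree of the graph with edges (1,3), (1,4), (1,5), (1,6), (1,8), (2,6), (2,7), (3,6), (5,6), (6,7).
5 (attained at vertices 1, 6)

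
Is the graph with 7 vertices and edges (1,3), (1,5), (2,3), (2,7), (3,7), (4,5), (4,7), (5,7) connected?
No, it has 2 components: {1, 2, 3, 4, 5, 7}, {6}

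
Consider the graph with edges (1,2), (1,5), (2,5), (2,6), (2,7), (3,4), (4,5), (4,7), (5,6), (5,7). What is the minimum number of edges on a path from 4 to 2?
2 (path: 4 -> 5 -> 2, 2 edges)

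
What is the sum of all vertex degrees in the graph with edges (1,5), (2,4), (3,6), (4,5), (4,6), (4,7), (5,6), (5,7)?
16 (handshake: sum of degrees = 2|E| = 2 x 8 = 16)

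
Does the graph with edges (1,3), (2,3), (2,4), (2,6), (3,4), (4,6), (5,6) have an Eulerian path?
No (6 vertices have odd degree: {1, 2, 3, 4, 5, 6}; Eulerian path requires 0 or 2)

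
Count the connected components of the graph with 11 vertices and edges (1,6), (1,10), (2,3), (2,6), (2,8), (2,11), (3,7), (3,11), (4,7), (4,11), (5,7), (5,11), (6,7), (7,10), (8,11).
2 (components: {1, 2, 3, 4, 5, 6, 7, 8, 10, 11}, {9})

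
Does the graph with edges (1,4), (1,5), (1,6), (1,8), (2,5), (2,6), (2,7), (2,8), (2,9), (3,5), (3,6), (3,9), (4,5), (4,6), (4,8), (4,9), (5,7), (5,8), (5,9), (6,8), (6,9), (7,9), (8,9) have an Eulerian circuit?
No (6 vertices have odd degree: {2, 3, 4, 5, 7, 9}; Eulerian circuit requires 0)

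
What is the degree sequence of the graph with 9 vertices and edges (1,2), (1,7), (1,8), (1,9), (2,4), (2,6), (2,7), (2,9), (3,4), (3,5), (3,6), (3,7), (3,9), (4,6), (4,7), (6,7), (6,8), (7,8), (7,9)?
[7, 5, 5, 5, 4, 4, 4, 3, 1] (degrees: deg(1)=4, deg(2)=5, deg(3)=5, deg(4)=4, deg(5)=1, deg(6)=5, deg(7)=7, deg(8)=3, deg(9)=4)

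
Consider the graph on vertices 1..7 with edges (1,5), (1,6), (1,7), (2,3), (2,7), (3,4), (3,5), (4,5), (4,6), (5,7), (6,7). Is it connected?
Yes (BFS from 1 visits [1, 5, 6, 7, 3, 4, 2] — all 7 vertices reached)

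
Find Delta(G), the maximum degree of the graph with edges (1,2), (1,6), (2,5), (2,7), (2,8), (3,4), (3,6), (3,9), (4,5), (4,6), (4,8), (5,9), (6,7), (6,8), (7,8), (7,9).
5 (attained at vertex 6)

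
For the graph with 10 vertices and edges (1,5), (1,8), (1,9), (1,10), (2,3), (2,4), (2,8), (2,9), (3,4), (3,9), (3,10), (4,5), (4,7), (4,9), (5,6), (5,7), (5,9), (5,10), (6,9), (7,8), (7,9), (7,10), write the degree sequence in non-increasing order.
[7, 6, 5, 5, 4, 4, 4, 4, 3, 2] (degrees: deg(1)=4, deg(2)=4, deg(3)=4, deg(4)=5, deg(5)=6, deg(6)=2, deg(7)=5, deg(8)=3, deg(9)=7, deg(10)=4)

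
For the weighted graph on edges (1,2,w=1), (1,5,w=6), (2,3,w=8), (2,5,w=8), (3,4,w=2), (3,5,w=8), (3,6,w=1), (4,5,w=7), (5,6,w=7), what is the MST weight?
17 (MST edges: (1,2,w=1), (1,5,w=6), (3,4,w=2), (3,6,w=1), (4,5,w=7); sum of weights 1 + 6 + 2 + 1 + 7 = 17)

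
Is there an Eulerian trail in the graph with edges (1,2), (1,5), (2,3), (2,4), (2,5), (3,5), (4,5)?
Yes — and in fact it has an Eulerian circuit (the graph is connected and all 5 vertices have even degree)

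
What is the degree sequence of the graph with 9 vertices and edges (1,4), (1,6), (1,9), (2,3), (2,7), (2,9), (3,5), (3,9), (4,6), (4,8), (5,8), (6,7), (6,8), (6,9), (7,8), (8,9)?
[5, 5, 5, 3, 3, 3, 3, 3, 2] (degrees: deg(1)=3, deg(2)=3, deg(3)=3, deg(4)=3, deg(5)=2, deg(6)=5, deg(7)=3, deg(8)=5, deg(9)=5)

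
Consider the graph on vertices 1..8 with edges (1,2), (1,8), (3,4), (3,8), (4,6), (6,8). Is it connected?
No, it has 3 components: {1, 2, 3, 4, 6, 8}, {5}, {7}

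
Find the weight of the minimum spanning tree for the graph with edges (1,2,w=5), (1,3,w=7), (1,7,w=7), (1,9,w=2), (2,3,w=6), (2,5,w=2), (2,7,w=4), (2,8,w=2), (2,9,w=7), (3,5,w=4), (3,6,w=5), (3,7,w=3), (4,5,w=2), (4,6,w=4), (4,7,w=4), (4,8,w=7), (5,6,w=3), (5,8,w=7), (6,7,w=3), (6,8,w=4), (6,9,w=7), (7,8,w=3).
22 (MST edges: (1,2,w=5), (1,9,w=2), (2,5,w=2), (2,8,w=2), (3,7,w=3), (4,5,w=2), (5,6,w=3), (6,7,w=3); sum of weights 5 + 2 + 2 + 2 + 3 + 2 + 3 + 3 = 22)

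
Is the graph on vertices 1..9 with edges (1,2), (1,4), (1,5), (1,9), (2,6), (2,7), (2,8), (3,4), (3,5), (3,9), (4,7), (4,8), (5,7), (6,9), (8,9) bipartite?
Yes. Partition: {1, 3, 6, 7, 8}, {2, 4, 5, 9}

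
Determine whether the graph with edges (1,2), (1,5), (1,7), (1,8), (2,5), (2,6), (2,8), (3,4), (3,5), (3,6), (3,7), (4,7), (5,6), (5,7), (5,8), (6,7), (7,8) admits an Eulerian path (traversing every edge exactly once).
Yes — and in fact it has an Eulerian circuit (the graph is connected and all 8 vertices have even degree)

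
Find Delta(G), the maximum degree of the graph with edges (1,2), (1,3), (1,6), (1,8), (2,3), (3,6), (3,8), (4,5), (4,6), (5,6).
4 (attained at vertices 1, 3, 6)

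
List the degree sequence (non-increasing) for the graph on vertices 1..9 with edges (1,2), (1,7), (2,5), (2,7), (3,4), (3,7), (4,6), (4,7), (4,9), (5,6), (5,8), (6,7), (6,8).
[5, 4, 4, 3, 3, 2, 2, 2, 1] (degrees: deg(1)=2, deg(2)=3, deg(3)=2, deg(4)=4, deg(5)=3, deg(6)=4, deg(7)=5, deg(8)=2, deg(9)=1)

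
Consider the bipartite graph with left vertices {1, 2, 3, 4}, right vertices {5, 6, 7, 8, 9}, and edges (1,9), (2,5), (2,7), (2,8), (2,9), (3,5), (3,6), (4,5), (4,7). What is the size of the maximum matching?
4 (matching: (1,9), (2,8), (3,6), (4,7); upper bound min(|L|,|R|) = min(4,5) = 4)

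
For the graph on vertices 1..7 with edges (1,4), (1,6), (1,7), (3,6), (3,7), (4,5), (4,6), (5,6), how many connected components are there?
2 (components: {1, 3, 4, 5, 6, 7}, {2})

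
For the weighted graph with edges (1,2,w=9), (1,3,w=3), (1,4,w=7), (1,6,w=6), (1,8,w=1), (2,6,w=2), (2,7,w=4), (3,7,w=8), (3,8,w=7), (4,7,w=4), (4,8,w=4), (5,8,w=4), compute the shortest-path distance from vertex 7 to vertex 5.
12 (path: 7 -> 4 -> 8 -> 5; weights 4 + 4 + 4 = 12)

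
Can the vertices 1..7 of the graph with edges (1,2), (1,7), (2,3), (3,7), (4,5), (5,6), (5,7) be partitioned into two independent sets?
Yes. Partition: {1, 3, 5}, {2, 4, 6, 7}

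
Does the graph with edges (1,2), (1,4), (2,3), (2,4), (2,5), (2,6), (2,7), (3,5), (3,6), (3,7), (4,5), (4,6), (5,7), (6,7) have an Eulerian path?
Yes — and in fact it has an Eulerian circuit (the graph is connected and all 7 vertices have even degree)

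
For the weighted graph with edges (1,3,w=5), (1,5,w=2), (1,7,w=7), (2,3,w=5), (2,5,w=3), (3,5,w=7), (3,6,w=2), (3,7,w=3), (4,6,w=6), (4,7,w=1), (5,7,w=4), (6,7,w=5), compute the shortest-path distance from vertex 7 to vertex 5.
4 (path: 7 -> 5; weights 4 = 4)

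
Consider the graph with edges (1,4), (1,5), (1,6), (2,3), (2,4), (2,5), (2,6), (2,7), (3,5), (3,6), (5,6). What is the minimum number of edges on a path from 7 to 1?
3 (path: 7 -> 2 -> 4 -> 1, 3 edges)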